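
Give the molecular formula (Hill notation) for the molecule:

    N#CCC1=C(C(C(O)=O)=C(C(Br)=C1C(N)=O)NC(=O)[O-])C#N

Heavy atoms from the SMILES: 1 Br, 12 C, 4 N, 5 O.
Implicit hydrogens by atom environment:
  6 × C (aromatic): no H
  5 × C: no H
  3 × O: no H
  2 × N: no H
  1 × Br: no H
  1 × C: 2 H
  1 × N: 2 H
  1 × N: 1 H
  1 × O: 1 H
  1 × O (charge -1): no H
  Total hydrogens = 6.
Net charge -1.
Molecular formula: C12H6BrN4O5-

C12H6BrN4O5-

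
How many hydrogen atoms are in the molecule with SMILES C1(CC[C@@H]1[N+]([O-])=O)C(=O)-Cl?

6

Hydrogens are implicit in SMILES; fill each atom to its normal valence:
  2 × C: 2 H each → 4
  2 × C: 1 H each → 2
  2 × O: no H
  1 × C: no H
  1 × Cl: no H
  1 × N (charge +1): no H
  1 × O (charge -1): no H
  Total hydrogens = 6.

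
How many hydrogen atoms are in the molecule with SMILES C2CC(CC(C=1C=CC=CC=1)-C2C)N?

19

Hydrogens are implicit in SMILES; fill each atom to its normal valence:
  5 × C (aromatic): 1 H each → 5
  3 × C: 2 H each → 6
  3 × C: 1 H each → 3
  1 × C: 3 H
  1 × C (aromatic): no H
  1 × N: 2 H
  Total hydrogens = 19.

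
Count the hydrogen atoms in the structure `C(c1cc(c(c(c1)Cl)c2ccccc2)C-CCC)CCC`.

Hydrogens are implicit in SMILES; fill each atom to its normal valence:
  7 × C (aromatic): 1 H each → 7
  6 × C: 2 H each → 12
  5 × C (aromatic): no H
  2 × C: 3 H each → 6
  1 × Cl: no H
  Total hydrogens = 25.

25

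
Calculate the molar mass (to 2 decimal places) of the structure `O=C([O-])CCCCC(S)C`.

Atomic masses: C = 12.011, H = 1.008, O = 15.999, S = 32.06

161.24

Molecular formula: C7H13O2S-.
M = 7×12.011 + 13×1.008 + 2×15.999 + 1×32.06 = 161.24 g/mol.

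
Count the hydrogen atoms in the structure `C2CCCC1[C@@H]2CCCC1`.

Hydrogens are implicit in SMILES; fill each atom to its normal valence:
  8 × C: 2 H each → 16
  2 × C: 1 H each → 2
  Total hydrogens = 18.

18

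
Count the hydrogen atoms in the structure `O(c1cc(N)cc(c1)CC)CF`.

Hydrogens are implicit in SMILES; fill each atom to its normal valence:
  3 × C (aromatic): 1 H each → 3
  3 × C (aromatic): no H
  2 × C: 2 H each → 4
  1 × C: 3 H
  1 × F: no H
  1 × N: 2 H
  1 × O: no H
  Total hydrogens = 12.

12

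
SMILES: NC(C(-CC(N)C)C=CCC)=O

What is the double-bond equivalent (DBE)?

2

Molecular formula from the SMILES: C9H18N2O.
DoU = (2C + 2 + N − H − X)/2 = (2·9 + 2 + 2 − 18 − 0)/2 = 4/2 = 2.
(Structurally: 0 ring(s) + 2 π bond(s) = 2.)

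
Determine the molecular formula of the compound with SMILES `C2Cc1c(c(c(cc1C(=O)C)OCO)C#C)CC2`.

Heavy atoms from the SMILES: 15 C, 3 O.
Implicit hydrogens by atom environment:
  5 × C: 2 H each → 10
  5 × C (aromatic): no H
  2 × C: no H
  2 × O: no H
  1 × C: 3 H
  1 × C (aromatic): 1 H
  1 × C: 1 H
  1 × O: 1 H
  Total hydrogens = 16.
Molecular formula: C15H16O3

C15H16O3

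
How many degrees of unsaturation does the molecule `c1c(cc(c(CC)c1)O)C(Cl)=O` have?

5

Molecular formula from the SMILES: C9H9ClO2.
DoU = (2C + 2 + N − H − X)/2 = (2·9 + 2 + 0 − 9 − 1)/2 = 10/2 = 5.
(Structurally: 1 ring(s) + 4 π bond(s) = 5.)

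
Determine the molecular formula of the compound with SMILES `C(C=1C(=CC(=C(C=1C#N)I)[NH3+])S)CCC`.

Heavy atoms from the SMILES: 11 C, 1 I, 2 N, 1 S.
Implicit hydrogens by atom environment:
  5 × C (aromatic): no H
  3 × C: 2 H each → 6
  1 × C: 3 H
  1 × C (aromatic): 1 H
  1 × C: no H
  1 × I: no H
  1 × N (charge +1): 3 H
  1 × N: no H
  1 × S: 1 H
  Total hydrogens = 14.
Net charge +1.
Molecular formula: C11H14IN2S+

C11H14IN2S+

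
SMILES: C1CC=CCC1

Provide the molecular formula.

C6H10

Heavy atoms from the SMILES: 6 C.
Implicit hydrogens by atom environment:
  4 × C: 2 H each → 8
  2 × C: 1 H each → 2
  Total hydrogens = 10.
Molecular formula: C6H10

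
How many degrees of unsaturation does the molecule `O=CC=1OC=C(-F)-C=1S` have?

Molecular formula from the SMILES: C5H3FO2S.
DoU = (2C + 2 + N − H − X)/2 = (2·5 + 2 + 0 − 3 − 1)/2 = 8/2 = 4.
(Structurally: 1 ring(s) + 3 π bond(s) = 4.)

4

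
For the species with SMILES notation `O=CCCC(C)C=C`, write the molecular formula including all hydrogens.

C7H12O

Heavy atoms from the SMILES: 7 C, 1 O.
Implicit hydrogens by atom environment:
  3 × C: 2 H each → 6
  3 × C: 1 H each → 3
  1 × C: 3 H
  1 × O: no H
  Total hydrogens = 12.
Molecular formula: C7H12O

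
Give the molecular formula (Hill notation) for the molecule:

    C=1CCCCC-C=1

Heavy atoms from the SMILES: 7 C.
Implicit hydrogens by atom environment:
  5 × C: 2 H each → 10
  2 × C: 1 H each → 2
  Total hydrogens = 12.
Molecular formula: C7H12

C7H12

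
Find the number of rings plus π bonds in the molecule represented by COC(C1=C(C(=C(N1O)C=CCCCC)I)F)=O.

5

Molecular formula from the SMILES: C12H15FINO3.
DoU = (2C + 2 + N − H − X)/2 = (2·12 + 2 + 1 − 15 − 2)/2 = 10/2 = 5.
(Structurally: 1 ring(s) + 4 π bond(s) = 5.)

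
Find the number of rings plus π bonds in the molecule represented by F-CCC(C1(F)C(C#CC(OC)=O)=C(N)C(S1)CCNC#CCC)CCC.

7

Molecular formula from the SMILES: C20H28F2N2O2S.
DoU = (2C + 2 + N − H − X)/2 = (2·20 + 2 + 2 − 28 − 2)/2 = 14/2 = 7.
(Structurally: 1 ring(s) + 6 π bond(s) = 7.)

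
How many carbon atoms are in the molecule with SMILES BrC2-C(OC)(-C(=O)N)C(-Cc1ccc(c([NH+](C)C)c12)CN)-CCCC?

The symbol for carbon appears 19 times in the SMILES. Lowercase c denotes aromatic carbon and counts toward C.

19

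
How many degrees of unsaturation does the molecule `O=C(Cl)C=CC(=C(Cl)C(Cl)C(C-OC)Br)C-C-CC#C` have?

5

Molecular formula from the SMILES: C14H16BrCl3O2.
DoU = (2C + 2 + N − H − X)/2 = (2·14 + 2 + 0 − 16 − 4)/2 = 10/2 = 5.
(Structurally: 0 ring(s) + 5 π bond(s) = 5.)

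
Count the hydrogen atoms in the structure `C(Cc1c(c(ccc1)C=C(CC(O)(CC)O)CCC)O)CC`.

Hydrogens are implicit in SMILES; fill each atom to its normal valence:
  7 × C: 2 H each → 14
  3 × C: 3 H each → 9
  3 × C (aromatic): 1 H each → 3
  3 × C (aromatic): no H
  3 × O: 1 H each → 3
  2 × C: no H
  1 × C: 1 H
  Total hydrogens = 30.

30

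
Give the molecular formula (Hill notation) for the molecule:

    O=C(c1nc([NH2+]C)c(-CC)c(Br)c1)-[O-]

C9H11BrN2O2

Heavy atoms from the SMILES: 1 Br, 9 C, 2 N, 2 O.
Implicit hydrogens by atom environment:
  4 × C (aromatic): no H
  2 × C: 3 H each → 6
  1 × Br: no H
  1 × C: 2 H
  1 × C (aromatic): 1 H
  1 × C: no H
  1 × N (charge +1): 2 H
  1 × N (aromatic): no H
  1 × O: no H
  1 × O (charge -1): no H
  Total hydrogens = 11.
Molecular formula: C9H11BrN2O2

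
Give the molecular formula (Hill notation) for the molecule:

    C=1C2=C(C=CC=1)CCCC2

C10H12

Heavy atoms from the SMILES: 10 C.
Implicit hydrogens by atom environment:
  4 × C: 2 H each → 8
  4 × C (aromatic): 1 H each → 4
  2 × C (aromatic): no H
  Total hydrogens = 12.
Molecular formula: C10H12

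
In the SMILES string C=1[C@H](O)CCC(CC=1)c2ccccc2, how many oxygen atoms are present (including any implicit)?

1

The symbol for oxygen appears 1 time in the SMILES.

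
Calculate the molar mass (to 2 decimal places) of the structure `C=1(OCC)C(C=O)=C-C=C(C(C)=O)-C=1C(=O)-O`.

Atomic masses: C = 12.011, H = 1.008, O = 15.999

236.22

Molecular formula: C12H12O5.
M = 12×12.011 + 12×1.008 + 5×15.999 = 236.22 g/mol.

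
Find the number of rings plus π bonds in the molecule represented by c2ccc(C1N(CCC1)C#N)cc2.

Molecular formula from the SMILES: C11H12N2.
DoU = (2C + 2 + N − H − X)/2 = (2·11 + 2 + 2 − 12 − 0)/2 = 14/2 = 7.
(Structurally: 2 ring(s) + 5 π bond(s) = 7.)

7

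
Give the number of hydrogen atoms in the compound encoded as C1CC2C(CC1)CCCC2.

Hydrogens are implicit in SMILES; fill each atom to its normal valence:
  8 × C: 2 H each → 16
  2 × C: 1 H each → 2
  Total hydrogens = 18.

18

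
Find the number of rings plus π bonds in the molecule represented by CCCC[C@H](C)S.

Molecular formula from the SMILES: C6H14S.
DoU = (2C + 2 + N − H − X)/2 = (2·6 + 2 + 0 − 14 − 0)/2 = 0/2 = 0.
(Structurally: 0 ring(s) + 0 π bond(s) = 0.)

0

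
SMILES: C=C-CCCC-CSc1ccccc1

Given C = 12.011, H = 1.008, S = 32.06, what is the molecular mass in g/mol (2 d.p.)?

206.35

Molecular formula: C13H18S.
M = 13×12.011 + 18×1.008 + 1×32.06 = 206.35 g/mol.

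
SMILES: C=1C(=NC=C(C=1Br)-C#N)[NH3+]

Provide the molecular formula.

Heavy atoms from the SMILES: 1 Br, 6 C, 3 N.
Implicit hydrogens by atom environment:
  3 × C (aromatic): no H
  2 × C (aromatic): 1 H each → 2
  1 × Br: no H
  1 × C: no H
  1 × N (charge +1): 3 H
  1 × N (aromatic): no H
  1 × N: no H
  Total hydrogens = 5.
Net charge +1.
Molecular formula: C6H5BrN3+

C6H5BrN3+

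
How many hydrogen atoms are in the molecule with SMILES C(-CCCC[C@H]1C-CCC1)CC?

Hydrogens are implicit in SMILES; fill each atom to its normal valence:
  10 × C: 2 H each → 20
  1 × C: 3 H
  1 × C: 1 H
  Total hydrogens = 24.

24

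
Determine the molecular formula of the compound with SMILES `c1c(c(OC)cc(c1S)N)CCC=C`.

C11H15NOS

Heavy atoms from the SMILES: 11 C, 1 N, 1 O, 1 S.
Implicit hydrogens by atom environment:
  4 × C (aromatic): no H
  3 × C: 2 H each → 6
  2 × C (aromatic): 1 H each → 2
  1 × C: 3 H
  1 × C: 1 H
  1 × N: 2 H
  1 × O: no H
  1 × S: 1 H
  Total hydrogens = 15.
Molecular formula: C11H15NOS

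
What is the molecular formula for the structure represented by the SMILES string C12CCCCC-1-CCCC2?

C10H18

Heavy atoms from the SMILES: 10 C.
Implicit hydrogens by atom environment:
  8 × C: 2 H each → 16
  2 × C: 1 H each → 2
  Total hydrogens = 18.
Molecular formula: C10H18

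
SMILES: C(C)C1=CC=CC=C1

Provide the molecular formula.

C8H10

Heavy atoms from the SMILES: 8 C.
Implicit hydrogens by atom environment:
  5 × C (aromatic): 1 H each → 5
  1 × C: 3 H
  1 × C: 2 H
  1 × C (aromatic): no H
  Total hydrogens = 10.
Molecular formula: C8H10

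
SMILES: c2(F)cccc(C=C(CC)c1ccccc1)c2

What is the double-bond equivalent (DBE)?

Molecular formula from the SMILES: C16H15F.
DoU = (2C + 2 + N − H − X)/2 = (2·16 + 2 + 0 − 15 − 1)/2 = 18/2 = 9.
(Structurally: 2 ring(s) + 7 π bond(s) = 9.)

9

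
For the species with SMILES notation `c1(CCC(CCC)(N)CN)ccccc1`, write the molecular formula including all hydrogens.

Heavy atoms from the SMILES: 13 C, 2 N.
Implicit hydrogens by atom environment:
  5 × C: 2 H each → 10
  5 × C (aromatic): 1 H each → 5
  2 × N: 2 H each → 4
  1 × C: 3 H
  1 × C: no H
  1 × C (aromatic): no H
  Total hydrogens = 22.
Molecular formula: C13H22N2

C13H22N2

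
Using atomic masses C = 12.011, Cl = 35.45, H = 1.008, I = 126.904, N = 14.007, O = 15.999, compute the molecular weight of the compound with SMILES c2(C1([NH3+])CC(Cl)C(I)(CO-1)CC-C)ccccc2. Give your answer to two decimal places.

Molecular formula: C14H20ClINO+.
M = 14×12.011 + 1×35.45 + 20×1.008 + 1×126.904 + 1×14.007 + 1×15.999 = 380.67 g/mol.

380.67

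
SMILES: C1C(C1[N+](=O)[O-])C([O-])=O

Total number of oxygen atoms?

The symbol for oxygen appears 4 times in the SMILES.

4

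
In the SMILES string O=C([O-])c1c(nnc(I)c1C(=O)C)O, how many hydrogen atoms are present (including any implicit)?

4

Hydrogens are implicit in SMILES; fill each atom to its normal valence:
  4 × C (aromatic): no H
  2 × C: no H
  2 × N (aromatic): no H
  2 × O: no H
  1 × C: 3 H
  1 × I: no H
  1 × O: 1 H
  1 × O (charge -1): no H
  Total hydrogens = 4.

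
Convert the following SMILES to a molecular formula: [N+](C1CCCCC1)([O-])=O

Heavy atoms from the SMILES: 6 C, 1 N, 2 O.
Implicit hydrogens by atom environment:
  5 × C: 2 H each → 10
  1 × C: 1 H
  1 × N (charge +1): no H
  1 × O: no H
  1 × O (charge -1): no H
  Total hydrogens = 11.
Molecular formula: C6H11NO2

C6H11NO2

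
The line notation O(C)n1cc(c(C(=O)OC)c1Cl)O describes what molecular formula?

Heavy atoms from the SMILES: 7 C, 1 Cl, 1 N, 4 O.
Implicit hydrogens by atom environment:
  3 × C (aromatic): no H
  3 × O: no H
  2 × C: 3 H each → 6
  1 × C (aromatic): 1 H
  1 × C: no H
  1 × Cl: no H
  1 × N (aromatic): no H
  1 × O: 1 H
  Total hydrogens = 8.
Molecular formula: C7H8ClNO4

C7H8ClNO4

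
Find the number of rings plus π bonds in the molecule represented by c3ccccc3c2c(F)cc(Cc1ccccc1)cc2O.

12

Molecular formula from the SMILES: C19H15FO.
DoU = (2C + 2 + N − H − X)/2 = (2·19 + 2 + 0 − 15 − 1)/2 = 24/2 = 12.
(Structurally: 3 ring(s) + 9 π bond(s) = 12.)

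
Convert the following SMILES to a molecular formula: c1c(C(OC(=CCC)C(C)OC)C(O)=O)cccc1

Heavy atoms from the SMILES: 15 C, 4 O.
Implicit hydrogens by atom environment:
  5 × C (aromatic): 1 H each → 5
  3 × C: 3 H each → 9
  3 × C: 1 H each → 3
  3 × O: no H
  2 × C: no H
  1 × C: 2 H
  1 × C (aromatic): no H
  1 × O: 1 H
  Total hydrogens = 20.
Molecular formula: C15H20O4

C15H20O4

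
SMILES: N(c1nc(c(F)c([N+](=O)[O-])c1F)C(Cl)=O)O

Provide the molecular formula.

C6H2ClF2N3O4

Heavy atoms from the SMILES: 6 C, 1 Cl, 2 F, 3 N, 4 O.
Implicit hydrogens by atom environment:
  5 × C (aromatic): no H
  2 × F: no H
  2 × O: no H
  1 × C: no H
  1 × Cl: no H
  1 × N: 1 H
  1 × N (aromatic): no H
  1 × N (charge +1): no H
  1 × O: 1 H
  1 × O (charge -1): no H
  Total hydrogens = 2.
Molecular formula: C6H2ClF2N3O4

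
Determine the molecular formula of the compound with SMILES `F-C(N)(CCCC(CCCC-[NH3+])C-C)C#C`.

Heavy atoms from the SMILES: 13 C, 1 F, 2 N.
Implicit hydrogens by atom environment:
  8 × C: 2 H each → 16
  2 × C: 1 H each → 2
  2 × C: no H
  1 × C: 3 H
  1 × F: no H
  1 × N (charge +1): 3 H
  1 × N: 2 H
  Total hydrogens = 26.
Net charge +1.
Molecular formula: C13H26FN2+

C13H26FN2+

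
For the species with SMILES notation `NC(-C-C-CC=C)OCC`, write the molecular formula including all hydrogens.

C8H17NO

Heavy atoms from the SMILES: 8 C, 1 N, 1 O.
Implicit hydrogens by atom environment:
  5 × C: 2 H each → 10
  2 × C: 1 H each → 2
  1 × C: 3 H
  1 × N: 2 H
  1 × O: no H
  Total hydrogens = 17.
Molecular formula: C8H17NO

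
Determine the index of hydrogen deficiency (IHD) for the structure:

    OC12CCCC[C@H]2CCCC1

Molecular formula from the SMILES: C10H18O.
DoU = (2C + 2 + N − H − X)/2 = (2·10 + 2 + 0 − 18 − 0)/2 = 4/2 = 2.
(Structurally: 2 ring(s) + 0 π bond(s) = 2.)

2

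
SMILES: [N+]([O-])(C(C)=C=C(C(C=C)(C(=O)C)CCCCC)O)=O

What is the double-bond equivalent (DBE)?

5

Molecular formula from the SMILES: C14H21NO4.
DoU = (2C + 2 + N − H − X)/2 = (2·14 + 2 + 1 − 21 − 0)/2 = 10/2 = 5.
(Structurally: 0 ring(s) + 5 π bond(s) = 5.)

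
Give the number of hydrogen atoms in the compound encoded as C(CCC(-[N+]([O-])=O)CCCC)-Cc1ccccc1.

23

Hydrogens are implicit in SMILES; fill each atom to its normal valence:
  7 × C: 2 H each → 14
  5 × C (aromatic): 1 H each → 5
  1 × C: 3 H
  1 × C: 1 H
  1 × C (aromatic): no H
  1 × N (charge +1): no H
  1 × O: no H
  1 × O (charge -1): no H
  Total hydrogens = 23.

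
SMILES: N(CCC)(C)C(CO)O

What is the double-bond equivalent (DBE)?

Molecular formula from the SMILES: C6H15NO2.
DoU = (2C + 2 + N − H − X)/2 = (2·6 + 2 + 1 − 15 − 0)/2 = 0/2 = 0.
(Structurally: 0 ring(s) + 0 π bond(s) = 0.)

0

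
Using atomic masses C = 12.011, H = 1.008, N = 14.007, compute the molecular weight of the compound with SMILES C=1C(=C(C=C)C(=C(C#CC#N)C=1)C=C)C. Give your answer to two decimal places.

193.25

Molecular formula: C14H11N.
M = 14×12.011 + 11×1.008 + 1×14.007 = 193.25 g/mol.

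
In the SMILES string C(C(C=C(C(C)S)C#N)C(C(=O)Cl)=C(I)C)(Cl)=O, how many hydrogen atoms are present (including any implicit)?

Hydrogens are implicit in SMILES; fill each atom to its normal valence:
  6 × C: no H
  3 × C: 1 H each → 3
  2 × C: 3 H each → 6
  2 × Cl: no H
  2 × O: no H
  1 × I: no H
  1 × N: no H
  1 × S: 1 H
  Total hydrogens = 10.

10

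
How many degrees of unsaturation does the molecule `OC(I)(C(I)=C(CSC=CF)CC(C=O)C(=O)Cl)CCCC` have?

4

Molecular formula from the SMILES: C14H18ClFI2O3S.
DoU = (2C + 2 + N − H − X)/2 = (2·14 + 2 + 0 − 18 − 4)/2 = 8/2 = 4.
(Structurally: 0 ring(s) + 4 π bond(s) = 4.)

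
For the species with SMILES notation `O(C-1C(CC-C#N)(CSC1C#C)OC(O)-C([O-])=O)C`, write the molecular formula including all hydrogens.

C12H14NO5S-

Heavy atoms from the SMILES: 12 C, 1 N, 5 O, 1 S.
Implicit hydrogens by atom environment:
  4 × C: 1 H each → 4
  4 × C: no H
  3 × C: 2 H each → 6
  3 × O: no H
  1 × C: 3 H
  1 × N: no H
  1 × O: 1 H
  1 × O (charge -1): no H
  1 × S: no H
  Total hydrogens = 14.
Net charge -1.
Molecular formula: C12H14NO5S-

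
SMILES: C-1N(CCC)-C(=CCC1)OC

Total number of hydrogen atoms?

17

Hydrogens are implicit in SMILES; fill each atom to its normal valence:
  5 × C: 2 H each → 10
  2 × C: 3 H each → 6
  1 × C: 1 H
  1 × C: no H
  1 × N: no H
  1 × O: no H
  Total hydrogens = 17.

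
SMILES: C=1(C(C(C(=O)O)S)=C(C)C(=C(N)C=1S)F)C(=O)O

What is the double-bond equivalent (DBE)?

Molecular formula from the SMILES: C10H10FNO4S2.
DoU = (2C + 2 + N − H − X)/2 = (2·10 + 2 + 1 − 10 − 1)/2 = 12/2 = 6.
(Structurally: 1 ring(s) + 5 π bond(s) = 6.)

6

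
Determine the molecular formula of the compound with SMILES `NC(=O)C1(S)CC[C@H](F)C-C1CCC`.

C10H18FNOS

Heavy atoms from the SMILES: 10 C, 1 F, 1 N, 1 O, 1 S.
Implicit hydrogens by atom environment:
  5 × C: 2 H each → 10
  2 × C: 1 H each → 2
  2 × C: no H
  1 × C: 3 H
  1 × F: no H
  1 × N: 2 H
  1 × O: no H
  1 × S: 1 H
  Total hydrogens = 18.
Molecular formula: C10H18FNOS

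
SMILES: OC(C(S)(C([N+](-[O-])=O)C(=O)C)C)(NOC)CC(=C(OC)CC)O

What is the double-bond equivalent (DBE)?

3

Molecular formula from the SMILES: C13H24N2O7S.
DoU = (2C + 2 + N − H − X)/2 = (2·13 + 2 + 2 − 24 − 0)/2 = 6/2 = 3.
(Structurally: 0 ring(s) + 3 π bond(s) = 3.)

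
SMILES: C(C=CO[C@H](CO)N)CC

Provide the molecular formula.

Heavy atoms from the SMILES: 7 C, 1 N, 2 O.
Implicit hydrogens by atom environment:
  3 × C: 2 H each → 6
  3 × C: 1 H each → 3
  1 × C: 3 H
  1 × N: 2 H
  1 × O: 1 H
  1 × O: no H
  Total hydrogens = 15.
Molecular formula: C7H15NO2

C7H15NO2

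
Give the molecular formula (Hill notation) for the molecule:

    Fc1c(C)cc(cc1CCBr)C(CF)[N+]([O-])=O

C11H12BrF2NO2

Heavy atoms from the SMILES: 1 Br, 11 C, 2 F, 1 N, 2 O.
Implicit hydrogens by atom environment:
  4 × C (aromatic): no H
  3 × C: 2 H each → 6
  2 × C (aromatic): 1 H each → 2
  2 × F: no H
  1 × Br: no H
  1 × C: 3 H
  1 × C: 1 H
  1 × N (charge +1): no H
  1 × O: no H
  1 × O (charge -1): no H
  Total hydrogens = 12.
Molecular formula: C11H12BrF2NO2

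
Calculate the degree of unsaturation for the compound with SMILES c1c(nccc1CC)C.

4

Molecular formula from the SMILES: C8H11N.
DoU = (2C + 2 + N − H − X)/2 = (2·8 + 2 + 1 − 11 − 0)/2 = 8/2 = 4.
(Structurally: 1 ring(s) + 3 π bond(s) = 4.)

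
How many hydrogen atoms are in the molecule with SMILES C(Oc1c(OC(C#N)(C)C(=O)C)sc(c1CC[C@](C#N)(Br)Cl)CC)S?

18

Hydrogens are implicit in SMILES; fill each atom to its normal valence:
  5 × C: no H
  4 × C: 2 H each → 8
  4 × C (aromatic): no H
  3 × C: 3 H each → 9
  3 × O: no H
  2 × N: no H
  1 × Br: no H
  1 × Cl: no H
  1 × S: 1 H
  1 × S (aromatic): no H
  Total hydrogens = 18.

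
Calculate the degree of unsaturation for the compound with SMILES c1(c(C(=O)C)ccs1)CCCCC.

4

Molecular formula from the SMILES: C11H16OS.
DoU = (2C + 2 + N − H − X)/2 = (2·11 + 2 + 0 − 16 − 0)/2 = 8/2 = 4.
(Structurally: 1 ring(s) + 3 π bond(s) = 4.)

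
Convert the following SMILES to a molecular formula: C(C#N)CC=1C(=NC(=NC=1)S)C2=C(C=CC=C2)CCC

Heavy atoms from the SMILES: 16 C, 3 N, 1 S.
Implicit hydrogens by atom environment:
  5 × C (aromatic): 1 H each → 5
  5 × C (aromatic): no H
  4 × C: 2 H each → 8
  2 × N (aromatic): no H
  1 × C: 3 H
  1 × C: no H
  1 × N: no H
  1 × S: 1 H
  Total hydrogens = 17.
Molecular formula: C16H17N3S

C16H17N3S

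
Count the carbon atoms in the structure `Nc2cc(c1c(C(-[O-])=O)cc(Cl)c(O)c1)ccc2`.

13

The symbol for carbon appears 13 times in the SMILES. Lowercase c denotes aromatic carbon and counts toward C.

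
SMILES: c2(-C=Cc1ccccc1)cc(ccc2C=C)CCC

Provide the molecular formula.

C19H20

Heavy atoms from the SMILES: 19 C.
Implicit hydrogens by atom environment:
  8 × C (aromatic): 1 H each → 8
  4 × C (aromatic): no H
  3 × C: 2 H each → 6
  3 × C: 1 H each → 3
  1 × C: 3 H
  Total hydrogens = 20.
Molecular formula: C19H20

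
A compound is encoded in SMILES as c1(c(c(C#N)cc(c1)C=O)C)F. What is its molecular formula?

Heavy atoms from the SMILES: 9 C, 1 F, 1 N, 1 O.
Implicit hydrogens by atom environment:
  4 × C (aromatic): no H
  2 × C (aromatic): 1 H each → 2
  1 × C: 3 H
  1 × C: 1 H
  1 × C: no H
  1 × F: no H
  1 × N: no H
  1 × O: no H
  Total hydrogens = 6.
Molecular formula: C9H6FNO

C9H6FNO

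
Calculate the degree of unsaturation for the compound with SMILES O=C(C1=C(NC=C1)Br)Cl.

Molecular formula from the SMILES: C5H3BrClNO.
DoU = (2C + 2 + N − H − X)/2 = (2·5 + 2 + 1 − 3 − 2)/2 = 8/2 = 4.
(Structurally: 1 ring(s) + 3 π bond(s) = 4.)

4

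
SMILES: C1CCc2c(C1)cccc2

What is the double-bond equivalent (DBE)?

5

Molecular formula from the SMILES: C10H12.
DoU = (2C + 2 + N − H − X)/2 = (2·10 + 2 + 0 − 12 − 0)/2 = 10/2 = 5.
(Structurally: 2 ring(s) + 3 π bond(s) = 5.)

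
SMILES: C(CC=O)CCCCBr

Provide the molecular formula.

C7H13BrO

Heavy atoms from the SMILES: 1 Br, 7 C, 1 O.
Implicit hydrogens by atom environment:
  6 × C: 2 H each → 12
  1 × Br: no H
  1 × C: 1 H
  1 × O: no H
  Total hydrogens = 13.
Molecular formula: C7H13BrO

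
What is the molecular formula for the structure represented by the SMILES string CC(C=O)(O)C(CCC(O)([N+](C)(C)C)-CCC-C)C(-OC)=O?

C16H32NO5+

Heavy atoms from the SMILES: 16 C, 1 N, 5 O.
Implicit hydrogens by atom environment:
  6 × C: 3 H each → 18
  5 × C: 2 H each → 10
  3 × C: no H
  3 × O: no H
  2 × C: 1 H each → 2
  2 × O: 1 H each → 2
  1 × N (charge +1): no H
  Total hydrogens = 32.
Net charge +1.
Molecular formula: C16H32NO5+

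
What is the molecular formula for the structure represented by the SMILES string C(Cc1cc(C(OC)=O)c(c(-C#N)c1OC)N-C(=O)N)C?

Heavy atoms from the SMILES: 14 C, 3 N, 4 O.
Implicit hydrogens by atom environment:
  5 × C (aromatic): no H
  4 × O: no H
  3 × C: 3 H each → 9
  3 × C: no H
  2 × C: 2 H each → 4
  1 × C (aromatic): 1 H
  1 × N: 2 H
  1 × N: 1 H
  1 × N: no H
  Total hydrogens = 17.
Molecular formula: C14H17N3O4

C14H17N3O4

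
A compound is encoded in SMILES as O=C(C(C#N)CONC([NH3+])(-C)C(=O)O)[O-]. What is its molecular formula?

C7H11N3O5

Heavy atoms from the SMILES: 7 C, 3 N, 5 O.
Implicit hydrogens by atom environment:
  4 × C: no H
  3 × O: no H
  1 × C: 3 H
  1 × C: 2 H
  1 × C: 1 H
  1 × N (charge +1): 3 H
  1 × N: 1 H
  1 × N: no H
  1 × O: 1 H
  1 × O (charge -1): no H
  Total hydrogens = 11.
Molecular formula: C7H11N3O5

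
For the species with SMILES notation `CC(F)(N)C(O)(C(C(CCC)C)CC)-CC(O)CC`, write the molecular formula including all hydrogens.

Heavy atoms from the SMILES: 15 C, 1 F, 1 N, 2 O.
Implicit hydrogens by atom environment:
  5 × C: 3 H each → 15
  5 × C: 2 H each → 10
  3 × C: 1 H each → 3
  2 × C: no H
  2 × O: 1 H each → 2
  1 × F: no H
  1 × N: 2 H
  Total hydrogens = 32.
Molecular formula: C15H32FNO2

C15H32FNO2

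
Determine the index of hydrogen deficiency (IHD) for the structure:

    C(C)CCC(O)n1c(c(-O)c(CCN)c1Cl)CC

Molecular formula from the SMILES: C13H23ClN2O2.
DoU = (2C + 2 + N − H − X)/2 = (2·13 + 2 + 2 − 23 − 1)/2 = 6/2 = 3.
(Structurally: 1 ring(s) + 2 π bond(s) = 3.)

3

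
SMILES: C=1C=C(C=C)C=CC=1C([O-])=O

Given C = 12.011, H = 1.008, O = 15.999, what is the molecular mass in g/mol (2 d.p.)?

Molecular formula: C9H7O2-.
M = 9×12.011 + 7×1.008 + 2×15.999 = 147.15 g/mol.

147.15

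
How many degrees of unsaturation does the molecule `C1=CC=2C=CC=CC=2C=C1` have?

Molecular formula from the SMILES: C10H8.
DoU = (2C + 2 + N − H − X)/2 = (2·10 + 2 + 0 − 8 − 0)/2 = 14/2 = 7.
(Structurally: 2 ring(s) + 5 π bond(s) = 7.)

7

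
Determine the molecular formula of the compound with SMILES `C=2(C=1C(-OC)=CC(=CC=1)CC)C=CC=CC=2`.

Heavy atoms from the SMILES: 15 C, 1 O.
Implicit hydrogens by atom environment:
  8 × C (aromatic): 1 H each → 8
  4 × C (aromatic): no H
  2 × C: 3 H each → 6
  1 × C: 2 H
  1 × O: no H
  Total hydrogens = 16.
Molecular formula: C15H16O

C15H16O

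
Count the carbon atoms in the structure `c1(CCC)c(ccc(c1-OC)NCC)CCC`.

15

The symbol for carbon appears 15 times in the SMILES. Lowercase c denotes aromatic carbon and counts toward C.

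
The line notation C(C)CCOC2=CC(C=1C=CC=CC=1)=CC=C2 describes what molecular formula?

C16H18O

Heavy atoms from the SMILES: 16 C, 1 O.
Implicit hydrogens by atom environment:
  9 × C (aromatic): 1 H each → 9
  3 × C: 2 H each → 6
  3 × C (aromatic): no H
  1 × C: 3 H
  1 × O: no H
  Total hydrogens = 18.
Molecular formula: C16H18O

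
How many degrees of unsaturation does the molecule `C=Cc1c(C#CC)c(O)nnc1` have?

Molecular formula from the SMILES: C9H8N2O.
DoU = (2C + 2 + N − H − X)/2 = (2·9 + 2 + 2 − 8 − 0)/2 = 14/2 = 7.
(Structurally: 1 ring(s) + 6 π bond(s) = 7.)

7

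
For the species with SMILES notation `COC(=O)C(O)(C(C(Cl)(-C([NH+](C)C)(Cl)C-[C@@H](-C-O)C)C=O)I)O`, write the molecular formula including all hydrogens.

C13H23Cl2INO6+

Heavy atoms from the SMILES: 13 C, 2 Cl, 1 I, 1 N, 6 O.
Implicit hydrogens by atom environment:
  4 × C: 3 H each → 12
  4 × C: no H
  3 × C: 1 H each → 3
  3 × O: 1 H each → 3
  3 × O: no H
  2 × C: 2 H each → 4
  2 × Cl: no H
  1 × I: no H
  1 × N (charge +1): 1 H
  Total hydrogens = 23.
Net charge +1.
Molecular formula: C13H23Cl2INO6+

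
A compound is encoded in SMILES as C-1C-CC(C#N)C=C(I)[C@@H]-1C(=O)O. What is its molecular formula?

C9H10INO2

Heavy atoms from the SMILES: 9 C, 1 I, 1 N, 2 O.
Implicit hydrogens by atom environment:
  3 × C: 2 H each → 6
  3 × C: 1 H each → 3
  3 × C: no H
  1 × I: no H
  1 × N: no H
  1 × O: 1 H
  1 × O: no H
  Total hydrogens = 10.
Molecular formula: C9H10INO2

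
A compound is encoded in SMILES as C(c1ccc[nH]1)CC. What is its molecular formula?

Heavy atoms from the SMILES: 7 C, 1 N.
Implicit hydrogens by atom environment:
  3 × C (aromatic): 1 H each → 3
  2 × C: 2 H each → 4
  1 × C: 3 H
  1 × C (aromatic): no H
  1 × N (aromatic): 1 H
  Total hydrogens = 11.
Molecular formula: C7H11N

C7H11N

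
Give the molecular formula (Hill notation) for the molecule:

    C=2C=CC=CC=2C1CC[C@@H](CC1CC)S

Heavy atoms from the SMILES: 14 C, 1 S.
Implicit hydrogens by atom environment:
  5 × C (aromatic): 1 H each → 5
  4 × C: 2 H each → 8
  3 × C: 1 H each → 3
  1 × C: 3 H
  1 × C (aromatic): no H
  1 × S: 1 H
  Total hydrogens = 20.
Molecular formula: C14H20S

C14H20S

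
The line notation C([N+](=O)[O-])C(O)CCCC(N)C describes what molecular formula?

Heavy atoms from the SMILES: 7 C, 2 N, 3 O.
Implicit hydrogens by atom environment:
  4 × C: 2 H each → 8
  2 × C: 1 H each → 2
  1 × C: 3 H
  1 × N: 2 H
  1 × N (charge +1): no H
  1 × O: 1 H
  1 × O: no H
  1 × O (charge -1): no H
  Total hydrogens = 16.
Molecular formula: C7H16N2O3

C7H16N2O3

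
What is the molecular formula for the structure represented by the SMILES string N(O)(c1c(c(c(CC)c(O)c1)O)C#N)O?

C9H10N2O4

Heavy atoms from the SMILES: 9 C, 2 N, 4 O.
Implicit hydrogens by atom environment:
  5 × C (aromatic): no H
  4 × O: 1 H each → 4
  2 × N: no H
  1 × C: 3 H
  1 × C: 2 H
  1 × C (aromatic): 1 H
  1 × C: no H
  Total hydrogens = 10.
Molecular formula: C9H10N2O4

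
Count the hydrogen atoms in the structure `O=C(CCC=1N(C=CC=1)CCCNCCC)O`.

22

Hydrogens are implicit in SMILES; fill each atom to its normal valence:
  7 × C: 2 H each → 14
  3 × C (aromatic): 1 H each → 3
  1 × C: 3 H
  1 × C (aromatic): no H
  1 × C: no H
  1 × N: 1 H
  1 × N (aromatic): no H
  1 × O: 1 H
  1 × O: no H
  Total hydrogens = 22.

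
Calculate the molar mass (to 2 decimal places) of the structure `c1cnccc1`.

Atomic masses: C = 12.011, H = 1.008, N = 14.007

79.10

Molecular formula: C5H5N.
M = 5×12.011 + 5×1.008 + 1×14.007 = 79.10 g/mol.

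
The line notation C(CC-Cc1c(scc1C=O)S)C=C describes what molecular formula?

Heavy atoms from the SMILES: 11 C, 1 O, 2 S.
Implicit hydrogens by atom environment:
  5 × C: 2 H each → 10
  3 × C (aromatic): no H
  2 × C: 1 H each → 2
  1 × C (aromatic): 1 H
  1 × O: no H
  1 × S: 1 H
  1 × S (aromatic): no H
  Total hydrogens = 14.
Molecular formula: C11H14OS2

C11H14OS2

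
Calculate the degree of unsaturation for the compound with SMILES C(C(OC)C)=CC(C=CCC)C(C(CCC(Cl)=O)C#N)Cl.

5

Molecular formula from the SMILES: C16H23Cl2NO2.
DoU = (2C + 2 + N − H − X)/2 = (2·16 + 2 + 1 − 23 − 2)/2 = 10/2 = 5.
(Structurally: 0 ring(s) + 5 π bond(s) = 5.)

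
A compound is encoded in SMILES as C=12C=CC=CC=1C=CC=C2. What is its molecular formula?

Heavy atoms from the SMILES: 10 C.
Implicit hydrogens by atom environment:
  8 × C (aromatic): 1 H each → 8
  2 × C (aromatic): no H
  Total hydrogens = 8.
Molecular formula: C10H8

C10H8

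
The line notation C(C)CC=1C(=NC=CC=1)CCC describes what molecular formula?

C11H17N

Heavy atoms from the SMILES: 11 C, 1 N.
Implicit hydrogens by atom environment:
  4 × C: 2 H each → 8
  3 × C (aromatic): 1 H each → 3
  2 × C: 3 H each → 6
  2 × C (aromatic): no H
  1 × N (aromatic): no H
  Total hydrogens = 17.
Molecular formula: C11H17N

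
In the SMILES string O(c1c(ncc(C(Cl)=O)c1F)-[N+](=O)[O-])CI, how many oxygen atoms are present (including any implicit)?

4

The symbol for oxygen appears 4 times in the SMILES.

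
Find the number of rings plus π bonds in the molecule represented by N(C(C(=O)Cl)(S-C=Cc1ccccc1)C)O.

Molecular formula from the SMILES: C11H12ClNO2S.
DoU = (2C + 2 + N − H − X)/2 = (2·11 + 2 + 1 − 12 − 1)/2 = 12/2 = 6.
(Structurally: 1 ring(s) + 5 π bond(s) = 6.)

6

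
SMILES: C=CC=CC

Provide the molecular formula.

Heavy atoms from the SMILES: 5 C.
Implicit hydrogens by atom environment:
  3 × C: 1 H each → 3
  1 × C: 3 H
  1 × C: 2 H
  Total hydrogens = 8.
Molecular formula: C5H8

C5H8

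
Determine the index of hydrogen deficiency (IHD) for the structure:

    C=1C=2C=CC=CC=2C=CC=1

7

Molecular formula from the SMILES: C10H8.
DoU = (2C + 2 + N − H − X)/2 = (2·10 + 2 + 0 − 8 − 0)/2 = 14/2 = 7.
(Structurally: 2 ring(s) + 5 π bond(s) = 7.)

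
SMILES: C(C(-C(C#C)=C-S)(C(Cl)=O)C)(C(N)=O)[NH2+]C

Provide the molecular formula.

Heavy atoms from the SMILES: 10 C, 1 Cl, 2 N, 2 O, 1 S.
Implicit hydrogens by atom environment:
  5 × C: no H
  3 × C: 1 H each → 3
  2 × C: 3 H each → 6
  2 × O: no H
  1 × Cl: no H
  1 × N (charge +1): 2 H
  1 × N: 2 H
  1 × S: 1 H
  Total hydrogens = 14.
Net charge +1.
Molecular formula: C10H14ClN2O2S+

C10H14ClN2O2S+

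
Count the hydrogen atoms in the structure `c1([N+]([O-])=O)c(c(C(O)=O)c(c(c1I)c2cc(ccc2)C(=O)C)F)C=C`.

Hydrogens are implicit in SMILES; fill each atom to its normal valence:
  8 × C (aromatic): no H
  4 × C (aromatic): 1 H each → 4
  3 × O: no H
  2 × C: no H
  1 × C: 3 H
  1 × C: 2 H
  1 × C: 1 H
  1 × F: no H
  1 × I: no H
  1 × N (charge +1): no H
  1 × O: 1 H
  1 × O (charge -1): no H
  Total hydrogens = 11.

11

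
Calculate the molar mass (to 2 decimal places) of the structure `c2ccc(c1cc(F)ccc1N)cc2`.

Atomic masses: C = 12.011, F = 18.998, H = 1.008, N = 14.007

Molecular formula: C12H10FN.
M = 12×12.011 + 1×18.998 + 10×1.008 + 1×14.007 = 187.22 g/mol.

187.22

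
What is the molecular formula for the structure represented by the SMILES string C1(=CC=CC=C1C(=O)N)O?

Heavy atoms from the SMILES: 7 C, 1 N, 2 O.
Implicit hydrogens by atom environment:
  4 × C (aromatic): 1 H each → 4
  2 × C (aromatic): no H
  1 × C: no H
  1 × N: 2 H
  1 × O: 1 H
  1 × O: no H
  Total hydrogens = 7.
Molecular formula: C7H7NO2

C7H7NO2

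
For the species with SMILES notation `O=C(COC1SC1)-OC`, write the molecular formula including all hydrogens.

Heavy atoms from the SMILES: 5 C, 3 O, 1 S.
Implicit hydrogens by atom environment:
  3 × O: no H
  2 × C: 2 H each → 4
  1 × C: 3 H
  1 × C: 1 H
  1 × C: no H
  1 × S: no H
  Total hydrogens = 8.
Molecular formula: C5H8O3S

C5H8O3S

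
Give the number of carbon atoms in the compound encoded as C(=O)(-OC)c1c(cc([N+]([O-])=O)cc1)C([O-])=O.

9

The symbol for carbon appears 9 times in the SMILES. Lowercase c denotes aromatic carbon and counts toward C.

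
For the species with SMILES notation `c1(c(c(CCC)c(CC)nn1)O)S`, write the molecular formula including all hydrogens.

C9H14N2OS

Heavy atoms from the SMILES: 9 C, 2 N, 1 O, 1 S.
Implicit hydrogens by atom environment:
  4 × C (aromatic): no H
  3 × C: 2 H each → 6
  2 × C: 3 H each → 6
  2 × N (aromatic): no H
  1 × O: 1 H
  1 × S: 1 H
  Total hydrogens = 14.
Molecular formula: C9H14N2OS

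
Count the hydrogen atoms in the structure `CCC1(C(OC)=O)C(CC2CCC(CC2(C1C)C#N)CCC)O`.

Hydrogens are implicit in SMILES; fill each atom to its normal valence:
  7 × C: 2 H each → 14
  4 × C: 3 H each → 12
  4 × C: 1 H each → 4
  4 × C: no H
  2 × O: no H
  1 × N: no H
  1 × O: 1 H
  Total hydrogens = 31.

31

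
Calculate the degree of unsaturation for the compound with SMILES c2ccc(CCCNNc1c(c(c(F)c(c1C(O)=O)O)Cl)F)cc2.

Molecular formula from the SMILES: C16H15ClF2N2O3.
DoU = (2C + 2 + N − H − X)/2 = (2·16 + 2 + 2 − 15 − 3)/2 = 18/2 = 9.
(Structurally: 2 ring(s) + 7 π bond(s) = 9.)

9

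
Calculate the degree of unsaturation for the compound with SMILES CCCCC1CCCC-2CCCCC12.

Molecular formula from the SMILES: C14H26.
DoU = (2C + 2 + N − H − X)/2 = (2·14 + 2 + 0 − 26 − 0)/2 = 4/2 = 2.
(Structurally: 2 ring(s) + 0 π bond(s) = 2.)

2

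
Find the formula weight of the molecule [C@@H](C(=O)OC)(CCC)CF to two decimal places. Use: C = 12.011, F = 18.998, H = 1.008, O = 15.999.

Molecular formula: C7H13FO2.
M = 7×12.011 + 1×18.998 + 13×1.008 + 2×15.999 = 148.18 g/mol.

148.18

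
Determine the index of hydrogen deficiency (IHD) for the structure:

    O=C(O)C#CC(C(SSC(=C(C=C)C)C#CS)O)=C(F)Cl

8

Molecular formula from the SMILES: C13H10ClFO3S3.
DoU = (2C + 2 + N − H − X)/2 = (2·13 + 2 + 0 − 10 − 2)/2 = 16/2 = 8.
(Structurally: 0 ring(s) + 8 π bond(s) = 8.)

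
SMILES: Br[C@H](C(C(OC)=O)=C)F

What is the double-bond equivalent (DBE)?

Molecular formula from the SMILES: C5H6BrFO2.
DoU = (2C + 2 + N − H − X)/2 = (2·5 + 2 + 0 − 6 − 2)/2 = 4/2 = 2.
(Structurally: 0 ring(s) + 2 π bond(s) = 2.)

2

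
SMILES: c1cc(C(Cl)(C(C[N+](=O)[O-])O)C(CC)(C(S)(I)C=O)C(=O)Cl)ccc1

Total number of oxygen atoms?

The symbol for oxygen appears 5 times in the SMILES.

5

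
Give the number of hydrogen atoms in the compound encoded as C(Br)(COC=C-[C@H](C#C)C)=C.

11

Hydrogens are implicit in SMILES; fill each atom to its normal valence:
  4 × C: 1 H each → 4
  2 × C: 2 H each → 4
  2 × C: no H
  1 × Br: no H
  1 × C: 3 H
  1 × O: no H
  Total hydrogens = 11.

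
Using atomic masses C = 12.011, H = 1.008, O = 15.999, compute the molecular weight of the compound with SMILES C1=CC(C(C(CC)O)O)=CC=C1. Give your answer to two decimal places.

Molecular formula: C10H14O2.
M = 10×12.011 + 14×1.008 + 2×15.999 = 166.22 g/mol.

166.22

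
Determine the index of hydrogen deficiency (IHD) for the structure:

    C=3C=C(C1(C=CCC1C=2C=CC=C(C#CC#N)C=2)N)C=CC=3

14

Molecular formula from the SMILES: C20H16N2.
DoU = (2C + 2 + N − H − X)/2 = (2·20 + 2 + 2 − 16 − 0)/2 = 28/2 = 14.
(Structurally: 3 ring(s) + 11 π bond(s) = 14.)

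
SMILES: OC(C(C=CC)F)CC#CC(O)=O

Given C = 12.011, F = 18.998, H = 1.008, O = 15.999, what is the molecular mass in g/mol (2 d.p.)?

186.18

Molecular formula: C9H11FO3.
M = 9×12.011 + 1×18.998 + 11×1.008 + 3×15.999 = 186.18 g/mol.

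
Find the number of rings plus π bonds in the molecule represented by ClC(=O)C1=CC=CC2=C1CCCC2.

Molecular formula from the SMILES: C11H11ClO.
DoU = (2C + 2 + N − H − X)/2 = (2·11 + 2 + 0 − 11 − 1)/2 = 12/2 = 6.
(Structurally: 2 ring(s) + 4 π bond(s) = 6.)

6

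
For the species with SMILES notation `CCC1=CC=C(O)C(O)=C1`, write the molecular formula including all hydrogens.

C8H10O2

Heavy atoms from the SMILES: 8 C, 2 O.
Implicit hydrogens by atom environment:
  3 × C (aromatic): 1 H each → 3
  3 × C (aromatic): no H
  2 × O: 1 H each → 2
  1 × C: 3 H
  1 × C: 2 H
  Total hydrogens = 10.
Molecular formula: C8H10O2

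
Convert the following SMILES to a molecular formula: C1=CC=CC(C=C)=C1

Heavy atoms from the SMILES: 8 C.
Implicit hydrogens by atom environment:
  5 × C (aromatic): 1 H each → 5
  1 × C: 2 H
  1 × C: 1 H
  1 × C (aromatic): no H
  Total hydrogens = 8.
Molecular formula: C8H8

C8H8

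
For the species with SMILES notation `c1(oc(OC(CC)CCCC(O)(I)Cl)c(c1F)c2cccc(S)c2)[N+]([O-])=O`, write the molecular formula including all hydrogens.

Heavy atoms from the SMILES: 17 C, 1 Cl, 1 F, 1 I, 1 N, 5 O, 1 S.
Implicit hydrogens by atom environment:
  6 × C (aromatic): no H
  4 × C: 2 H each → 8
  4 × C (aromatic): 1 H each → 4
  2 × O: no H
  1 × C: 3 H
  1 × C: 1 H
  1 × C: no H
  1 × Cl: no H
  1 × F: no H
  1 × I: no H
  1 × N (charge +1): no H
  1 × O: 1 H
  1 × O (aromatic): no H
  1 × O (charge -1): no H
  1 × S: 1 H
  Total hydrogens = 18.
Molecular formula: C17H18ClFINO5S

C17H18ClFINO5S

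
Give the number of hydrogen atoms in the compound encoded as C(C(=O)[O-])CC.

7

Hydrogens are implicit in SMILES; fill each atom to its normal valence:
  2 × C: 2 H each → 4
  1 × C: 3 H
  1 × C: no H
  1 × O: no H
  1 × O (charge -1): no H
  Total hydrogens = 7.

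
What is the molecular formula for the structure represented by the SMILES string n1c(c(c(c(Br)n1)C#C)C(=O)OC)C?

Heavy atoms from the SMILES: 1 Br, 9 C, 2 N, 2 O.
Implicit hydrogens by atom environment:
  4 × C (aromatic): no H
  2 × C: 3 H each → 6
  2 × C: no H
  2 × N (aromatic): no H
  2 × O: no H
  1 × Br: no H
  1 × C: 1 H
  Total hydrogens = 7.
Molecular formula: C9H7BrN2O2

C9H7BrN2O2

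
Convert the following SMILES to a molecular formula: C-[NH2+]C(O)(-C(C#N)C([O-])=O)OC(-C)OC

Heavy atoms from the SMILES: 8 C, 2 N, 5 O.
Implicit hydrogens by atom environment:
  3 × C: 3 H each → 9
  3 × C: no H
  3 × O: no H
  2 × C: 1 H each → 2
  1 × N (charge +1): 2 H
  1 × N: no H
  1 × O: 1 H
  1 × O (charge -1): no H
  Total hydrogens = 14.
Molecular formula: C8H14N2O5

C8H14N2O5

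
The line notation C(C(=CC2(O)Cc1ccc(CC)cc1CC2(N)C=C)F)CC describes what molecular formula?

C19H26FNO

Heavy atoms from the SMILES: 19 C, 1 F, 1 N, 1 O.
Implicit hydrogens by atom environment:
  6 × C: 2 H each → 12
  3 × C (aromatic): 1 H each → 3
  3 × C (aromatic): no H
  3 × C: no H
  2 × C: 3 H each → 6
  2 × C: 1 H each → 2
  1 × F: no H
  1 × N: 2 H
  1 × O: 1 H
  Total hydrogens = 26.
Molecular formula: C19H26FNO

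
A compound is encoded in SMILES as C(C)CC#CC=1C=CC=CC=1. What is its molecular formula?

C11H12

Heavy atoms from the SMILES: 11 C.
Implicit hydrogens by atom environment:
  5 × C (aromatic): 1 H each → 5
  2 × C: 2 H each → 4
  2 × C: no H
  1 × C: 3 H
  1 × C (aromatic): no H
  Total hydrogens = 12.
Molecular formula: C11H12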